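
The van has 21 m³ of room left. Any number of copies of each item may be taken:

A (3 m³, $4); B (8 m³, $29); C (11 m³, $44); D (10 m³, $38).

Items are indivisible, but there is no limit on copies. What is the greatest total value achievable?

$82

Best value-per-unit is C at 44/11; filling with it alone gives 1×44 = 44.
Optimal mix: 1×C + 1×D → volume 21, value 82.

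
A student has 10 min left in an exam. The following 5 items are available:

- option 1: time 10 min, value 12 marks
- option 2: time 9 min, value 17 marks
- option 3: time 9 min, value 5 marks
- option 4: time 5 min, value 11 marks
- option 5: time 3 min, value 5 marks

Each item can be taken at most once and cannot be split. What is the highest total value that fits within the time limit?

17 marks

This is a 0/1 knapsack; check combinations near the capacity.
- option 2: time 9, value 17
- option 4+option 5: time 5+3=8, value 11+5=16
- option 1: time 10, value 12
- option 4: time 5, value 11
Best: 17 marks.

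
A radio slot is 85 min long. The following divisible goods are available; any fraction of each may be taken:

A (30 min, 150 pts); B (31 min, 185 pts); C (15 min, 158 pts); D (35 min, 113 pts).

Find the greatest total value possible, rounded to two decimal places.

522.06

Take in order of value per unit:
- C (158/15 per unit): all 15 → value 158, running total 158.00
- B (185/31 per unit): all 31 → value 185, running total 343.00
- A (150/30 per unit): all 30 → value 150, running total 493.00
- D (113/35 per unit): 9 of 35 → value 9×113/35 = 29.0571, running total 522.06
Total 522.06.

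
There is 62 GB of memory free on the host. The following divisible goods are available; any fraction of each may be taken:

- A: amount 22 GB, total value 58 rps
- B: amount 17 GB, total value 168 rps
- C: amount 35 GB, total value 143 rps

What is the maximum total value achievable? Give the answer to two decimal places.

Take in order of value per unit:
- B (168/17 per unit): all 17 → value 168, running total 168.00
- C (143/35 per unit): all 35 → value 143, running total 311.00
- A (58/22 per unit): 10 of 22 → value 10×58/22 = 26.3636, running total 337.36
Total 337.36.

337.36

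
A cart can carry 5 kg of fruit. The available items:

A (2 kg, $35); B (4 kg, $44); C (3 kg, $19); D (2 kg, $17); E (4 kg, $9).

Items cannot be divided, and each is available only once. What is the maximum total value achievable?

Check high-value combinations within 5 kg:
- A+C: weight 2+3=5, value 35+19=54
- A+D: weight 2+2=4, value 35+17=52
- B: weight 4, value 44
- C+D: weight 3+2=5, value 19+17=36
Best: $54.

$54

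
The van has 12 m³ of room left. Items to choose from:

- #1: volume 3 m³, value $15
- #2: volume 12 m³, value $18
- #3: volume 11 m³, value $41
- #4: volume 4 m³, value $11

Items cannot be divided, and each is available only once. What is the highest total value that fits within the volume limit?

Check high-value combinations within 12 m³:
- #3: volume 11, value 41
- #1+#4: volume 3+4=7, value 15+11=26
- #2: volume 12, value 18
- #1: volume 3, value 15
Best: $41.

$41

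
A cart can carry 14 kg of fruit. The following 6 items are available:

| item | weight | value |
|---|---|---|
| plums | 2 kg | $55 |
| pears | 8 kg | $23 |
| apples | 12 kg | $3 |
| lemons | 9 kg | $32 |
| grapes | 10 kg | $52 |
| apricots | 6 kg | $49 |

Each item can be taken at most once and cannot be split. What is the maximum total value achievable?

$107

This is a 0/1 knapsack; check combinations near the capacity.
- plums+grapes: weight 2+10=12, value 55+52=107
- plums+apricots: weight 2+6=8, value 55+49=104
- plums+lemons: weight 2+9=11, value 55+32=87
- plums+pears: weight 2+8=10, value 55+23=78
- pears+apricots: weight 8+6=14, value 23+49=72
Best: $107.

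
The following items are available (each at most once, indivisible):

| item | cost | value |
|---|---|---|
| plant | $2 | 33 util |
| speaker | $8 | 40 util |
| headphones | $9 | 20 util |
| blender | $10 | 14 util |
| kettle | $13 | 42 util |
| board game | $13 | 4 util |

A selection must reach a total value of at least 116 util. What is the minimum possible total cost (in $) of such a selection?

Subsets with value ≥ 116, sorted by total cost:
- plant+speaker+headphones+kettle: cost 32, value 135
- plant+speaker+blender+kettle: cost 33, value 129
- plant+speaker+kettle+board game: cost 36, value 119
Minimum cost: 32 $.

32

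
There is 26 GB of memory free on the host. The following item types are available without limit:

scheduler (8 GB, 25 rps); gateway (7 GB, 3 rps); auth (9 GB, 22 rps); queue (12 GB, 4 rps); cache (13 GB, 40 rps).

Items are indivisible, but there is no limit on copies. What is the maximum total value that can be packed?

Best value-per-unit is scheduler at 25/8; filling with it alone gives 3×25 = 75.
Optimal mix: 2×cache → memory 26, value 80.

80 rps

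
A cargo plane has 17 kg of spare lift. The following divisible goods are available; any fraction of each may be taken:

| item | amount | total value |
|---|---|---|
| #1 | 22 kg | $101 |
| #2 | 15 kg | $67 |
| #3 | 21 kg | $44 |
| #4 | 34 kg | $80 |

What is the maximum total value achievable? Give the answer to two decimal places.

Take in order of value per unit:
- #1 (101/22 per unit): 17 of 22 → value 17×101/22 = 78.0455, running total 78.05
Total 78.05.

78.05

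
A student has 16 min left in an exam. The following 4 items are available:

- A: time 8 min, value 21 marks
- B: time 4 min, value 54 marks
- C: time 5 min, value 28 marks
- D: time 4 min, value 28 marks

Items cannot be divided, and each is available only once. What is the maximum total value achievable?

110 marks

Check high-value combinations within 16 min:
- B+C+D: time 4+5+4=13, value 54+28+28=110
- A+B+D: time 8+4+4=16, value 21+54+28=103
- B+D: time 4+4=8, value 54+28=82
Best: 110 marks.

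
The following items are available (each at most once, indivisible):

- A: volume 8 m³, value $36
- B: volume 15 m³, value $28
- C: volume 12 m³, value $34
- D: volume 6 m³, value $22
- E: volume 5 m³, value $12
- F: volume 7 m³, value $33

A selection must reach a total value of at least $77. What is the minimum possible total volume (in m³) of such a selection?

Subsets with value ≥ 77, sorted by total volume:
- A+E+F: volume 20, value 81
- A+D+F: volume 21, value 91
- C+E+F: volume 24, value 79
- C+D+F: volume 25, value 89
Minimum volume: 20 m³.

20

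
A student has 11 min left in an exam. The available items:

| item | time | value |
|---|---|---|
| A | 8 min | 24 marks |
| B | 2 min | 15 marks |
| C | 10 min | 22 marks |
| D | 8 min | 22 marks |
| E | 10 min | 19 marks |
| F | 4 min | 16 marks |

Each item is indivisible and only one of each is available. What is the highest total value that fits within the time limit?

This is a 0/1 knapsack; check combinations near the capacity.
- A+B: time 8+2=10, value 24+15=39
- B+D: time 2+8=10, value 15+22=37
- B+F: time 2+4=6, value 15+16=31
- A: time 8, value 24
- D: time 8, value 22
Best: 39 marks.

39 marks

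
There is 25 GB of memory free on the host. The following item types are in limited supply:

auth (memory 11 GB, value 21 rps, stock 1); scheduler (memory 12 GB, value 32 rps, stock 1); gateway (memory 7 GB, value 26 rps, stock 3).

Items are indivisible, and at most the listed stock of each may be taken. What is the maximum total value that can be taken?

78 rps

Best selections within memory 25 and stock limits:
- 3×gateway: memory 21, value 78
- 1×auth + 2×gateway: memory 25, value 73
Best: 78 rps.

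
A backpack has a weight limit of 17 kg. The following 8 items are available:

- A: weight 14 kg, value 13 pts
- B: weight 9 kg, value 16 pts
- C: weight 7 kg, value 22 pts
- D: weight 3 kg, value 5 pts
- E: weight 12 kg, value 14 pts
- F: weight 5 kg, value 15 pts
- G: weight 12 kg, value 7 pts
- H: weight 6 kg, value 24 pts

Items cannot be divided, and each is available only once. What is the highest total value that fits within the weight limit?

51 pts

This is a 0/1 knapsack; check combinations near the capacity.
- C+D+H: weight 7+3+6=16, value 22+5+24=51
- C+H: weight 7+6=13, value 22+24=46
- D+F+H: weight 3+5+6=14, value 5+15+24=44
Best: 51 pts.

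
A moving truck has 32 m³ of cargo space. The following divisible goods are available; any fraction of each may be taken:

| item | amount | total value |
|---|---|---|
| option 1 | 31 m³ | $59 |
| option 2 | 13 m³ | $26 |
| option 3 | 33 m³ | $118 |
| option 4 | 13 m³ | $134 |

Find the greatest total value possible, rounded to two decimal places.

Take in order of value per unit:
- option 4 (134/13 per unit): all 13 → value 134, running total 134.00
- option 3 (118/33 per unit): 19 of 33 → value 19×118/33 = 67.9394, running total 201.94
Total 201.94.

201.94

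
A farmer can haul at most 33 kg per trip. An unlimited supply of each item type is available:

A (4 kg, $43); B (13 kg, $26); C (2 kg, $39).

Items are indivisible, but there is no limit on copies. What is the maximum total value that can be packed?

Best value-per-unit is C at 39/2, and filling with it alone uses weight 16×2=32. No mix of the others beats 16×39 = 624.

$624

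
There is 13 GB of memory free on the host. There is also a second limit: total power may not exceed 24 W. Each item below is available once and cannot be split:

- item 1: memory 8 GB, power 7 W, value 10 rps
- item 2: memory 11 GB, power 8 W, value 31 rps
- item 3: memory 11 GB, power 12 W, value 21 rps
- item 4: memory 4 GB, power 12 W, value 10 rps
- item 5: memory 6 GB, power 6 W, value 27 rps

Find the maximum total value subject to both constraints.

37 rps

Feasible sets respecting both limits:
- item 4+item 5: memory 10, power 18, value 37
- item 2: memory 11, power 8, value 31
- item 5: memory 6, power 6, value 27
Best: 37 rps.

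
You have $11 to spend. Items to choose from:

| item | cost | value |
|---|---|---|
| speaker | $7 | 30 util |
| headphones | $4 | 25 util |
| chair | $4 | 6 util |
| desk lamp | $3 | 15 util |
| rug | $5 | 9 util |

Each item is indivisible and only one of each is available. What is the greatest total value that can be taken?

Check high-value combinations within $11:
- speaker+headphones: cost 7+4=11, value 30+25=55
- headphones+chair+desk lamp: cost 4+4+3=11, value 25+6+15=46
- speaker+desk lamp: cost 7+3=10, value 30+15=45
Best: 55 util.

55 util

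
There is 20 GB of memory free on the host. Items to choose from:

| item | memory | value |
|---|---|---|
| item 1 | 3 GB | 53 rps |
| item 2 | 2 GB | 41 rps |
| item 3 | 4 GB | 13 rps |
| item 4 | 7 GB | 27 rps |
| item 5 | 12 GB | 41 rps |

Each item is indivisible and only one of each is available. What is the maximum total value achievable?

This is a 0/1 knapsack; check combinations near the capacity.
- item 1+item 2+item 5: memory 3+2+12=17, value 53+41+41=135
- item 1+item 2+item 3+item 4: memory 3+2+4+7=16, value 53+41+13+27=134
- item 1+item 2+item 4: memory 3+2+7=12, value 53+41+27=121
- item 1+item 2+item 3: memory 3+2+4=9, value 53+41+13=107
Best: 135 rps.

135 rps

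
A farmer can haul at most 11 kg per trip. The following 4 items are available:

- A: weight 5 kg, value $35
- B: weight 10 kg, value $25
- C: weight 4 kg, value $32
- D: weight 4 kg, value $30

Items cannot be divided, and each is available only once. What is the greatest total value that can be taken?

$67

Check high-value combinations within 11 kg:
- A+C: weight 5+4=9, value 35+32=67
- A+D: weight 5+4=9, value 35+30=65
- C+D: weight 4+4=8, value 32+30=62
- A: weight 5, value 35
- C: weight 4, value 32
Best: $67.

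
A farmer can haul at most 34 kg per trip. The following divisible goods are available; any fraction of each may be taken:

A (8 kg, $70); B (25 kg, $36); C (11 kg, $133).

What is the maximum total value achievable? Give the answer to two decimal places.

Take in order of value per unit:
- C (133/11 per unit): all 11 → value 133, running total 133.00
- A (70/8 per unit): all 8 → value 70, running total 203.00
- B (36/25 per unit): 15 of 25 → value 15×36/25 = 21.6000, running total 224.60
Total 224.60.

224.60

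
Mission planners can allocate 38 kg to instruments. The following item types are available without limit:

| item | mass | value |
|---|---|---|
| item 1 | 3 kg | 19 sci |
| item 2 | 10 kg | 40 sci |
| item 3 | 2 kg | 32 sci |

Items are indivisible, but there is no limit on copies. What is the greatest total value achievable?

Best value-per-unit is item 3 at 32/2, and filling with it alone uses mass 19×2=38. No mix of the others beats 19×32 = 608.

608 sci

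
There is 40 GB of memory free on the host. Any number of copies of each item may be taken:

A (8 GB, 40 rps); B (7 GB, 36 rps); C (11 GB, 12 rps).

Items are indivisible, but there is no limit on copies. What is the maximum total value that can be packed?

200 rps

Best value-per-unit is B at 36/7; filling with it alone gives 5×36 = 180.
Optimal mix: 5×A → memory 40, value 200.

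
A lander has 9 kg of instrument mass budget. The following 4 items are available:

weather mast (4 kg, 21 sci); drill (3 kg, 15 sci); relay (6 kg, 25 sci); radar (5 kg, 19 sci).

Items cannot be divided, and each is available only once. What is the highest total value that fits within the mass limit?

This is a 0/1 knapsack; check combinations near the capacity.
- drill+relay: mass 3+6=9, value 15+25=40
- weather mast+radar: mass 4+5=9, value 21+19=40
- weather mast+drill: mass 4+3=7, value 21+15=36
- drill+radar: mass 3+5=8, value 15+19=34
Best: 40 sci.

40 sci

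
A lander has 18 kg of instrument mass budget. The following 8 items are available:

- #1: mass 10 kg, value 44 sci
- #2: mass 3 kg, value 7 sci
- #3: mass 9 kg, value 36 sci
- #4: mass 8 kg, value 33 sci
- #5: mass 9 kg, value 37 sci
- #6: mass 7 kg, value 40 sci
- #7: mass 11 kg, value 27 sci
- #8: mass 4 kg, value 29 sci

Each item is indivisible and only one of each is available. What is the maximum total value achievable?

84 sci

Check high-value combinations within 18 kg:
- #1+#6: mass 10+7=17, value 44+40=84
- #1+#2+#8: mass 10+3+4=17, value 44+7+29=80
- #2+#4+#6: mass 3+8+7=18, value 7+33+40=80
- #5+#6: mass 9+7=16, value 37+40=77
- #1+#4: mass 10+8=18, value 44+33=77
Best: 84 sci.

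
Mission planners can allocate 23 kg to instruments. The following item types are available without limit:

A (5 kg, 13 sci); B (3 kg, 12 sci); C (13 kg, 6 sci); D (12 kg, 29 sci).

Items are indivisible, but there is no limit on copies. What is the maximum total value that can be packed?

Best value-per-unit is B at 12/3; filling with it alone gives 7×12 = 84.
Optimal mix: 1×A + 6×B → mass 23, value 85.

85 sci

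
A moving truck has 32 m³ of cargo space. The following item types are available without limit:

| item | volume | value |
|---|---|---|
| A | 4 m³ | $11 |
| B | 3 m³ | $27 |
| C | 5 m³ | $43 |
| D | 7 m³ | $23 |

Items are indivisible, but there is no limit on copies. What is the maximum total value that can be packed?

Best value-per-unit is B at 27/3; filling with it alone gives 10×27 = 270.
Optimal mix: 9×B + 1×C → volume 32, value 286.

$286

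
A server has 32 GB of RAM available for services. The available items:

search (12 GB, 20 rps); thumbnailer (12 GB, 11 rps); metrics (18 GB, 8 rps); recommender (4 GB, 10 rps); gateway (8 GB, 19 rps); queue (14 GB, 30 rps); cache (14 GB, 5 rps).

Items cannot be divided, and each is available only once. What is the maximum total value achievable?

60 rps

Check high-value combinations within 32 GB:
- search+recommender+queue: memory 12+4+14=30, value 20+10+30=60
- recommender+gateway+queue: memory 4+8+14=26, value 10+19+30=59
- thumbnailer+recommender+queue: memory 12+4+14=30, value 11+10+30=51
- search+queue: memory 12+14=26, value 20+30=50
Best: 60 rps.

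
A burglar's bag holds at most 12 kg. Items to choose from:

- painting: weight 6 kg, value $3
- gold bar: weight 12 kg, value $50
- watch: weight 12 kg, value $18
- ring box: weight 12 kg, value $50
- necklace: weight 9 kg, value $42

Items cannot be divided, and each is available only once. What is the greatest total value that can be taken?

Check high-value combinations within 12 kg:
- gold bar: weight 12, value 50
- ring box: weight 12, value 50
- necklace: weight 9, value 42
Best: $50.

$50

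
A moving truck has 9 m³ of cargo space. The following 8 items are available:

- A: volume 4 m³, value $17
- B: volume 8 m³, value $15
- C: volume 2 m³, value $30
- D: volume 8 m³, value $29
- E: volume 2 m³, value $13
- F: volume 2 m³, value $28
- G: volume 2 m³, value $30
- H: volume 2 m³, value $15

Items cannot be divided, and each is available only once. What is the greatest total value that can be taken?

$103

Check high-value combinations within 9 m³:
- C+F+G+H: volume 2+2+2+2=8, value 30+28+30+15=103
- C+E+F+G: volume 2+2+2+2=8, value 30+13+28+30=101
- C+F+G: volume 2+2+2=6, value 30+28+30=88
Best: $103.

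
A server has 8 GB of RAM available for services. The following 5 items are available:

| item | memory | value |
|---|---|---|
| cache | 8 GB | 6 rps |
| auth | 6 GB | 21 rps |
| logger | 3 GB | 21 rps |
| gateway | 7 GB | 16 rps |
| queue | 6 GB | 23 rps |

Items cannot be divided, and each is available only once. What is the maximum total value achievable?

This is a 0/1 knapsack; check combinations near the capacity.
- queue: memory 6, value 23
- logger: memory 3, value 21
- auth: memory 6, value 21
Best: 23 rps.

23 rps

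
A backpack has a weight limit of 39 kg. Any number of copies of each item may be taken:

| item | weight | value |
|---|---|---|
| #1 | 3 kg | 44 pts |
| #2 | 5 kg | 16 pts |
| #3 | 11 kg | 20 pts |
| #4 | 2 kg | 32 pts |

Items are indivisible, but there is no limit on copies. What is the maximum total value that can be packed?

620 pts

Best value-per-unit is #4 at 32/2; filling with it alone gives 19×32 = 608.
Optimal mix: 1×#1 + 18×#4 → weight 39, value 620.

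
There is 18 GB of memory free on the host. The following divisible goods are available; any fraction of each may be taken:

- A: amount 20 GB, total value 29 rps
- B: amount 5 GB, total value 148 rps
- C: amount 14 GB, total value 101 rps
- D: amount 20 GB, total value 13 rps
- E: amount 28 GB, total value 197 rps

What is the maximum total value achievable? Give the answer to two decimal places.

241.79

Take in order of value per unit:
- B (148/5 per unit): all 5 → value 148, running total 148.00
- C (101/14 per unit): 13 of 14 → value 13×101/14 = 93.7857, running total 241.79
Total 241.79.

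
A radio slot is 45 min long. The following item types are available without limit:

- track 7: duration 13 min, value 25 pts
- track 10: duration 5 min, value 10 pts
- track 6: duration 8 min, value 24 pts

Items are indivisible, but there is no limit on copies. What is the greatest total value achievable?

Best value-per-unit is track 6 at 24/8; filling with it alone gives 5×24 = 120.
Optimal mix: 1×track 10 + 5×track 6 → duration 45, value 130.

130 pts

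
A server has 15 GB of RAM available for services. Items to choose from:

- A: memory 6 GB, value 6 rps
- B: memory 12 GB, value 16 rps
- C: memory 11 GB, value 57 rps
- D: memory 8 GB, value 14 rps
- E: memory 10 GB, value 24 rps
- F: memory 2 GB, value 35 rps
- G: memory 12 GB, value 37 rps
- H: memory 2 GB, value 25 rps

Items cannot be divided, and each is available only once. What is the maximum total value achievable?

Check high-value combinations within 15 GB:
- C+F+H: memory 11+2+2=15, value 57+35+25=117
- C+F: memory 11+2=13, value 57+35=92
- E+F+H: memory 10+2+2=14, value 24+35+25=84
- C+H: memory 11+2=13, value 57+25=82
Best: 117 rps.

117 rps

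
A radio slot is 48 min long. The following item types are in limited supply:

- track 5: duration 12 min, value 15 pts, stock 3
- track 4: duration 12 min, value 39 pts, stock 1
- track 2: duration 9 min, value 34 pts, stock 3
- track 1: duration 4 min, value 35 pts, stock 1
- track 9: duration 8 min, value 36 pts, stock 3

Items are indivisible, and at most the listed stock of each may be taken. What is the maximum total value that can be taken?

Best selections within duration 48 and stock limits:
- 2×track 2 + 1×track 1 + 3×track 9: duration 46, value 211
- 3×track 2 + 1×track 1 + 2×track 9: duration 47, value 209
Best: 211 pts.

211 pts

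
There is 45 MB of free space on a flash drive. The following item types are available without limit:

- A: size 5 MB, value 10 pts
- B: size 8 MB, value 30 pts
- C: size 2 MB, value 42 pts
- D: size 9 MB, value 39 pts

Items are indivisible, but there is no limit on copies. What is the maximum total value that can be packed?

Best value-per-unit is C at 42/2, and filling with it alone uses size 22×2=44. No mix of the others beats 22×42 = 924.

924 pts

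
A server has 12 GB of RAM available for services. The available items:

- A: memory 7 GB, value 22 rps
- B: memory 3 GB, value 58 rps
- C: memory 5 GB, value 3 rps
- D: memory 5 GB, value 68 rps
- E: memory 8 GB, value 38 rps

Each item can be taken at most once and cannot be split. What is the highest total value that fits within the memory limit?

126 rps

Check high-value combinations within 12 GB:
- B+D: memory 3+5=8, value 58+68=126
- B+E: memory 3+8=11, value 58+38=96
- A+D: memory 7+5=12, value 22+68=90
Best: 126 rps.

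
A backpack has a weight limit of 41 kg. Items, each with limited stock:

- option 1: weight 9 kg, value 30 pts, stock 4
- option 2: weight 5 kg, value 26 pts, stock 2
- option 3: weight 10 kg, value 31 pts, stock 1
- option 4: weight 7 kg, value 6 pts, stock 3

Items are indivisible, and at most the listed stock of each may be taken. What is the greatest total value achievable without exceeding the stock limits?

Top feasible selections:
- 4×option 1 + 1×option 2: weight 41, value 146
- 2×option 1 + 2×option 2 + 1×option 3: weight 38, value 143
- 3×option 1 + 2×option 2: weight 37, value 142
- 2×option 1 + 1×option 2 + 1×option 3 + 1×option 4: weight 40, value 123
Best: 146 pts.

146 pts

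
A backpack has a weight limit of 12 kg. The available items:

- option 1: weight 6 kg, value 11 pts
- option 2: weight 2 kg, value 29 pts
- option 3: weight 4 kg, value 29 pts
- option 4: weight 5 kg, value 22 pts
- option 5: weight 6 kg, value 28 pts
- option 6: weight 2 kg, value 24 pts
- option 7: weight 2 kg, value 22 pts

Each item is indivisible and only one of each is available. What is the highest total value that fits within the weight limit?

This is a 0/1 knapsack; check combinations near the capacity.
- option 2+option 3+option 6+option 7: weight 2+4+2+2=10, value 29+29+24+22=104
- option 2+option 5+option 6+option 7: weight 2+6+2+2=12, value 29+28+24+22=103
- option 2+option 4+option 6+option 7: weight 2+5+2+2=11, value 29+22+24+22=97
Best: 104 pts.

104 pts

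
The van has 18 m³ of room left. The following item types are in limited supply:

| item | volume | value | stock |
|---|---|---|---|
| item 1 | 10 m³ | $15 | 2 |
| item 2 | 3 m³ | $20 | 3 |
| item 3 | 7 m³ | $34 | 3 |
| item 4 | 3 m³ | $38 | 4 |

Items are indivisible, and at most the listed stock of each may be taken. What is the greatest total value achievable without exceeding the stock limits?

$192

Top feasible selections:
- 2×item 2 + 4×item 4: volume 18, value 192
- 3×item 2 + 3×item 4: volume 18, value 174
- 1×item 2 + 4×item 4: volume 15, value 172
- 2×item 2 + 3×item 4: volume 15, value 154
Best: $192.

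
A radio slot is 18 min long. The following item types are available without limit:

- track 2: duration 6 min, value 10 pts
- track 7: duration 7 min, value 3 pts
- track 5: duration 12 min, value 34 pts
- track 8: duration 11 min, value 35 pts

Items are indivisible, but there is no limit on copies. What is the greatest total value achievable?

45 pts

Best value-per-unit is track 8 at 35/11; filling with it alone gives 1×35 = 35.
Optimal mix: 1×track 2 + 1×track 8 → duration 17, value 45.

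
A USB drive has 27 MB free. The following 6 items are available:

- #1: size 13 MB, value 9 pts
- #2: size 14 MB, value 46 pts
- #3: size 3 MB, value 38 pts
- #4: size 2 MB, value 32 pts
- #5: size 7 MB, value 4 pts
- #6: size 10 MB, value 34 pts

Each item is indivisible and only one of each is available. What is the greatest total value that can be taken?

Check high-value combinations within 27 MB:
- #2+#3+#4+#5: size 14+3+2+7=26, value 46+38+32+4=120
- #2+#3+#6: size 14+3+10=27, value 46+38+34=118
- #2+#3+#4: size 14+3+2=19, value 46+38+32=116
- #2+#4+#6: size 14+2+10=26, value 46+32+34=112
Best: 120 pts.

120 pts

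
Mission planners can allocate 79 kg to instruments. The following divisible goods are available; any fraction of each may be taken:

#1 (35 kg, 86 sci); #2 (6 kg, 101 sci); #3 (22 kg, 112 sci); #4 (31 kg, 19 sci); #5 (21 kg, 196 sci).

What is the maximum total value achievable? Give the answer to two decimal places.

Take in order of value per unit:
- #2 (101/6 per unit): all 6 → value 101, running total 101.00
- #5 (196/21 per unit): all 21 → value 196, running total 297.00
- #3 (112/22 per unit): all 22 → value 112, running total 409.00
- #1 (86/35 per unit): 30 of 35 → value 30×86/35 = 73.7143, running total 482.71
Total 482.71.

482.71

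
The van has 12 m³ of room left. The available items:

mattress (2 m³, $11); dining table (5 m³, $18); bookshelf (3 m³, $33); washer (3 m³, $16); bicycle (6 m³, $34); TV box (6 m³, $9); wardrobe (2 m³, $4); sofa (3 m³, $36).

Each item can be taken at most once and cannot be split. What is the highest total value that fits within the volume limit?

This is a 0/1 knapsack; check combinations near the capacity.
- bookshelf+bicycle+sofa: volume 3+6+3=12, value 33+34+36=103
- mattress+bookshelf+washer+sofa: volume 2+3+3+3=11, value 11+33+16+36=96
- bookshelf+washer+wardrobe+sofa: volume 3+3+2+3=11, value 33+16+4+36=89
- dining table+bookshelf+sofa: volume 5+3+3=11, value 18+33+36=87
Best: $103.

$103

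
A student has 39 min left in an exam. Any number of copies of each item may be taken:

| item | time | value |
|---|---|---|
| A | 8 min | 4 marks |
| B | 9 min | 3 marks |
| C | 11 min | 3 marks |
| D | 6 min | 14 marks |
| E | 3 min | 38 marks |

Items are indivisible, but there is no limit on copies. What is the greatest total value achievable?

494 marks

Best value-per-unit is E at 38/3, and filling with it alone uses time 13×3=39. No mix of the others beats 13×38 = 494.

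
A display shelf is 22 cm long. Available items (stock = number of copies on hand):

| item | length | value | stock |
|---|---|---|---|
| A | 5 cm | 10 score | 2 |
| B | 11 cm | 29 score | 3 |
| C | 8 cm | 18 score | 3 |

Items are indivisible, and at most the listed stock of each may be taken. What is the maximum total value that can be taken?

Top feasible selections:
- 2×B: length 22, value 58
- 2×A + 1×B: length 21, value 49
- 1×B + 1×C: length 19, value 47
Best: 58 score.

58 score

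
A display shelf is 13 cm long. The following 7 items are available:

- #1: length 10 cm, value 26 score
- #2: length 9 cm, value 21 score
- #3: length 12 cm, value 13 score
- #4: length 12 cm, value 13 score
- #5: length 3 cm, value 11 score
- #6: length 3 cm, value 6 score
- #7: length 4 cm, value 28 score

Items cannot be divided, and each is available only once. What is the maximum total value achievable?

49 score

Check high-value combinations within 13 cm:
- #2+#7: length 9+4=13, value 21+28=49
- #5+#6+#7: length 3+3+4=10, value 11+6+28=45
- #5+#7: length 3+4=7, value 11+28=39
Best: 49 score.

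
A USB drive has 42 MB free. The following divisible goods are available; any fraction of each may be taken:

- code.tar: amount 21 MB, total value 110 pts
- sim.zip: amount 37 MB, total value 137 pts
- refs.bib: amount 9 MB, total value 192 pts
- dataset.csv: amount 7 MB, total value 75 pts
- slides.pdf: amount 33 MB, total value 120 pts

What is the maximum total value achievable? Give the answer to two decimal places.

Take in order of value per unit:
- refs.bib (192/9 per unit): all 9 → value 192, running total 192.00
- dataset.csv (75/7 per unit): all 7 → value 75, running total 267.00
- code.tar (110/21 per unit): all 21 → value 110, running total 377.00
- sim.zip (137/37 per unit): 5 of 37 → value 5×137/37 = 18.5135, running total 395.51
Total 395.51.

395.51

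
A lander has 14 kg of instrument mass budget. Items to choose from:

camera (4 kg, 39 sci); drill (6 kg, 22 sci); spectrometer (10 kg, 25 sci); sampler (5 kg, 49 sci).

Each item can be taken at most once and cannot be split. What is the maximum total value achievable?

Check high-value combinations within 14 kg:
- camera+sampler: mass 4+5=9, value 39+49=88
- drill+sampler: mass 6+5=11, value 22+49=71
- camera+spectrometer: mass 4+10=14, value 39+25=64
Best: 88 sci.

88 sci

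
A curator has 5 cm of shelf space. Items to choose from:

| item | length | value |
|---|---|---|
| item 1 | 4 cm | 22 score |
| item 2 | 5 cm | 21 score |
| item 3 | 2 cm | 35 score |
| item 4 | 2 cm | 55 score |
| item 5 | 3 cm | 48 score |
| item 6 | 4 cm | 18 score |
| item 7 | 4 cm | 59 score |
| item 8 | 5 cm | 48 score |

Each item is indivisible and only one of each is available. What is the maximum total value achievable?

Check high-value combinations within 5 cm:
- item 4+item 5: length 2+3=5, value 55+48=103
- item 3+item 4: length 2+2=4, value 35+55=90
- item 3+item 5: length 2+3=5, value 35+48=83
- item 7: length 4, value 59
Best: 103 score.

103 score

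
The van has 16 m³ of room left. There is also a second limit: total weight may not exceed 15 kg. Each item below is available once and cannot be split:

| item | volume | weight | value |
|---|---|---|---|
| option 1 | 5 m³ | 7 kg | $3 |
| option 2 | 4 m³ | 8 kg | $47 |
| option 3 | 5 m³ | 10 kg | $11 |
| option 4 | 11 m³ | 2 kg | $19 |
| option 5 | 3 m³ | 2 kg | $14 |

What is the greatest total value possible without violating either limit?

Feasible sets respecting both limits:
- option 2+option 4: volume 15, weight 10, value 66
- option 2+option 5: volume 7, weight 10, value 61
- option 1+option 2: volume 9, weight 15, value 50
Best: $66.

$66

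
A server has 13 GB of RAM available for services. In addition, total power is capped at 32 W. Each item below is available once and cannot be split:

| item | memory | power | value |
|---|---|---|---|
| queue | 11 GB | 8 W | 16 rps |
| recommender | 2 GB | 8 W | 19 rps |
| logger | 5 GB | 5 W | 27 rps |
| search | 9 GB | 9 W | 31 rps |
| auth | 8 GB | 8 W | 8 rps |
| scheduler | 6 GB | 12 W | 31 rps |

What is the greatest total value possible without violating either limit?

Feasible sets respecting both limits:
- recommender+logger+scheduler: memory 13, power 25, value 77
- logger+scheduler: memory 11, power 17, value 58
- recommender+search: memory 11, power 17, value 50
Best: 77 rps.

77 rps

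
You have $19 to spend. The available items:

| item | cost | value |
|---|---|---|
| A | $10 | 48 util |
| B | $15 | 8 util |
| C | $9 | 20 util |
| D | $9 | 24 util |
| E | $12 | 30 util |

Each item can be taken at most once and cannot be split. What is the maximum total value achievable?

72 util

Check high-value combinations within $19:
- A+D: cost 10+9=19, value 48+24=72
- A+C: cost 10+9=19, value 48+20=68
- A: cost 10, value 48
- C+D: cost 9+9=18, value 20+24=44
Best: 72 util.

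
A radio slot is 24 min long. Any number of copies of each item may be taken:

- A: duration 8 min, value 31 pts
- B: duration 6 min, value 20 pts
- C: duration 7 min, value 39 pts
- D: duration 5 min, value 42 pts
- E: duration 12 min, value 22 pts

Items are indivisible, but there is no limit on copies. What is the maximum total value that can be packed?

Best value-per-unit is D at 42/5, and filling with it alone uses duration 4×5=20. No mix of the others beats 4×42 = 168.

168 pts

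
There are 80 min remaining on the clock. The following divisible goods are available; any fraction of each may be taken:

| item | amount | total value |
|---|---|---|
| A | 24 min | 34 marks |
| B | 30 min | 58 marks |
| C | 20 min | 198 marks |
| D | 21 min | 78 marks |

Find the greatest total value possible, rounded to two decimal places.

Take in order of value per unit:
- C (198/20 per unit): all 20 → value 198, running total 198.00
- D (78/21 per unit): all 21 → value 78, running total 276.00
- B (58/30 per unit): all 30 → value 58, running total 334.00
- A (34/24 per unit): 9 of 24 → value 9×34/24 = 12.7500, running total 346.75
Total 346.75.

346.75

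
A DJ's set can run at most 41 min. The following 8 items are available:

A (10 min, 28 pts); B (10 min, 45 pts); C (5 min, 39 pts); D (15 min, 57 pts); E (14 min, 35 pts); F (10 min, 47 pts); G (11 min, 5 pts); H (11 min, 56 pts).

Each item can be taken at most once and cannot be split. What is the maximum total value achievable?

This is a 0/1 knapsack; check combinations near the capacity.
- C+D+F+H: duration 5+15+10+11=41, value 39+57+47+56=199
- B+C+D+H: duration 10+5+15+11=41, value 45+39+57+56=197
- B+C+D+F: duration 10+5+15+10=40, value 45+39+57+47=188
Best: 199 pts.

199 pts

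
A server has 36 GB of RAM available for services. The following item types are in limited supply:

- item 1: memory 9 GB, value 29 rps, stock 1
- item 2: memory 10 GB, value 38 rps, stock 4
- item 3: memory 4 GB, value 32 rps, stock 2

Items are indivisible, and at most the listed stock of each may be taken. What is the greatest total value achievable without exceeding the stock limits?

Top feasible selections:
- 3×item 2 + 1×item 3: memory 34, value 146
- 2×item 2 + 2×item 3: memory 28, value 140
- 1×item 1 + 2×item 2 + 1×item 3: memory 33, value 137
Best: 146 rps.

146 rps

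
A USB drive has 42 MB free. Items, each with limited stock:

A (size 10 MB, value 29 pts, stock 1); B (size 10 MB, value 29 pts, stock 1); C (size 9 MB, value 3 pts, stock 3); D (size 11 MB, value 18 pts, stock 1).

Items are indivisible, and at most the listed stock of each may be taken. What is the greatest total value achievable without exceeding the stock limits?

Best selections within size 42 and stock limits:
- 1×A + 1×B + 1×C + 1×D: size 40, value 79
- 1×A + 1×B + 1×D: size 31, value 76
- 1×A + 1×B + 2×C: size 38, value 64
Best: 79 pts.

79 pts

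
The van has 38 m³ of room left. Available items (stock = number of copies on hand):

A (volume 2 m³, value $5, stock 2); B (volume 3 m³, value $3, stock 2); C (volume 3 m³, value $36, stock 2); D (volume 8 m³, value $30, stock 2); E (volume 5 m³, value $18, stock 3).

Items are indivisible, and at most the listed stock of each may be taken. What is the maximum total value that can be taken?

$186

Best selections within volume 38 and stock limits:
- 2×C + 2×D + 3×E: volume 37, value 186
- 2×A + 2×C + 2×D + 2×E: volume 36, value 178
- 1×A + 1×B + 2×C + 2×D + 2×E: volume 37, value 176
- 2×B + 2×C + 2×D + 2×E: volume 38, value 174
Best: $186.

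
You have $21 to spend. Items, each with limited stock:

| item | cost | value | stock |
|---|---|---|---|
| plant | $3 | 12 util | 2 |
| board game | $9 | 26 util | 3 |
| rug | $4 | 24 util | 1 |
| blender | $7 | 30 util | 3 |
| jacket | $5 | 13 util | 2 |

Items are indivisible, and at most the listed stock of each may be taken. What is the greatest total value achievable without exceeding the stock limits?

96 util

Top feasible selections:
- 1×plant + 1×rug + 2×blender: cost 21, value 96
- 3×blender: cost 21, value 90
Best: 96 util.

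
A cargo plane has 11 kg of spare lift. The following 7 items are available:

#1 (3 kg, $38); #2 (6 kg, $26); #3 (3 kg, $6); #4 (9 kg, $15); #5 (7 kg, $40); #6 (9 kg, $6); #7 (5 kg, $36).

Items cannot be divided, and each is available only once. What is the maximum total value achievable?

Check high-value combinations within 11 kg:
- #1+#3+#7: weight 3+3+5=11, value 38+6+36=80
- #1+#5: weight 3+7=10, value 38+40=78
- #1+#7: weight 3+5=8, value 38+36=74
Best: $80.

$80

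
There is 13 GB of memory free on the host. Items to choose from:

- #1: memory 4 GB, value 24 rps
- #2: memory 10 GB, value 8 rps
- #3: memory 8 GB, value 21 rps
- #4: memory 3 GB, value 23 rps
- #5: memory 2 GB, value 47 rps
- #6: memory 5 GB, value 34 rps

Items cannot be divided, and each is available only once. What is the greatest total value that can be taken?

Check high-value combinations within 13 GB:
- #1+#5+#6: memory 4+2+5=11, value 24+47+34=105
- #4+#5+#6: memory 3+2+5=10, value 23+47+34=104
- #1+#4+#5: memory 4+3+2=9, value 24+23+47=94
- #3+#4+#5: memory 8+3+2=13, value 21+23+47=91
- #5+#6: memory 2+5=7, value 47+34=81
Best: 105 rps.

105 rps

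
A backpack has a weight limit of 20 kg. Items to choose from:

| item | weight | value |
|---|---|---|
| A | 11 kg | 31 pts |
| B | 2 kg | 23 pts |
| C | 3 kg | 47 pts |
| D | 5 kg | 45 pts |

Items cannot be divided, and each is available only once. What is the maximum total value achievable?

123 pts

Check high-value combinations within 20 kg:
- A+C+D: weight 11+3+5=19, value 31+47+45=123
- B+C+D: weight 2+3+5=10, value 23+47+45=115
- A+B+C: weight 11+2+3=16, value 31+23+47=101
Best: 123 pts.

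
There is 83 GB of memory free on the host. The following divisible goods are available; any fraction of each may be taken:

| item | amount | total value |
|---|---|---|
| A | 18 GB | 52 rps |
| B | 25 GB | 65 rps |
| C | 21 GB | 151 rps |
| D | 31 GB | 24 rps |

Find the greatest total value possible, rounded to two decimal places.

Take in order of value per unit:
- C (151/21 per unit): all 21 → value 151, running total 151.00
- A (52/18 per unit): all 18 → value 52, running total 203.00
- B (65/25 per unit): all 25 → value 65, running total 268.00
- D (24/31 per unit): 19 of 31 → value 19×24/31 = 14.7097, running total 282.71
Total 282.71.

282.71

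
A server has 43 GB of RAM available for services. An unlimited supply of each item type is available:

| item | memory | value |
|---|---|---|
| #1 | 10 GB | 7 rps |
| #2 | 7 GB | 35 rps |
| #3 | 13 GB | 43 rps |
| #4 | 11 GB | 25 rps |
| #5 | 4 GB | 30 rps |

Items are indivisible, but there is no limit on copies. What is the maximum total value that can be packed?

305 rps

Best value-per-unit is #5 at 30/4; filling with it alone gives 10×30 = 300.
Optimal mix: 1×#2 + 9×#5 → memory 43, value 305.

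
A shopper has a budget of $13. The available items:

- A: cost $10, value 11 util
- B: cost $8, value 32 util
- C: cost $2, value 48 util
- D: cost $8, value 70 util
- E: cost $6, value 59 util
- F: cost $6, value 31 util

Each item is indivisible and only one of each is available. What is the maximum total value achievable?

118 util

Check high-value combinations within $13:
- C+D: cost 2+8=10, value 48+70=118
- C+E: cost 2+6=8, value 48+59=107
- E+F: cost 6+6=12, value 59+31=90
- B+C: cost 8+2=10, value 32+48=80
Best: 118 util.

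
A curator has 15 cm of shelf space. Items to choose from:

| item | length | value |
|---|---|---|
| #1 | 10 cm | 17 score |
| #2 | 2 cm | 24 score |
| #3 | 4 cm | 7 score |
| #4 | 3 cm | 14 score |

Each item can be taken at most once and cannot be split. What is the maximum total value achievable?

Check high-value combinations within 15 cm:
- #1+#2+#4: length 10+2+3=15, value 17+24+14=55
- #2+#3+#4: length 2+4+3=9, value 24+7+14=45
- #1+#2: length 10+2=12, value 17+24=41
Best: 55 score.

55 score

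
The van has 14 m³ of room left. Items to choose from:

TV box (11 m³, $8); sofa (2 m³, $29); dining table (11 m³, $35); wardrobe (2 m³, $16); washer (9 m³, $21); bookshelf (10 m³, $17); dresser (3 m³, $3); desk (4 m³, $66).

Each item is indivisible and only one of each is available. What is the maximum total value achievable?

$114

Check high-value combinations within 14 m³:
- sofa+wardrobe+dresser+desk: volume 2+2+3+4=11, value 29+16+3+66=114
- sofa+wardrobe+desk: volume 2+2+4=8, value 29+16+66=111
- sofa+dresser+desk: volume 2+3+4=9, value 29+3+66=98
- sofa+desk: volume 2+4=6, value 29+66=95
Best: $114.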